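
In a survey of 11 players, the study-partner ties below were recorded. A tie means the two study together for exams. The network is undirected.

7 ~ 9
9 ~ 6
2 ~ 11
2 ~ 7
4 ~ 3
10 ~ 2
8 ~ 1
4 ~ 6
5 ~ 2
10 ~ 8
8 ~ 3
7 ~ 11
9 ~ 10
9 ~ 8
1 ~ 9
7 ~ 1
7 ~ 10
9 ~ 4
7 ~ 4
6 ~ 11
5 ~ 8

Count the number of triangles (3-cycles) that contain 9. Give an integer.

6

9's neighbors: 1, 4, 6, 7, 8, and 10.
Neighbor pairs that are themselves tied: 9–1–7; 9–1–8; 9–4–6; 9–4–7; 9–7–10; 9–8–10. Each forms one triangle with 9, for 6 in total.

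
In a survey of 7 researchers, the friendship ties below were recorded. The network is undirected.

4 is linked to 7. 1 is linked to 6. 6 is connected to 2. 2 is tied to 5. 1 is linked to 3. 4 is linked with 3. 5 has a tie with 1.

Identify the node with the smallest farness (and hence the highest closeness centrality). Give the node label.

Farness (sum of distances to all others) for each node — 1:10, 2:16, 3:11, 4:14, 5:13, 6:13, 7:19.
The smallest farness is 10, for 1, so 1 has the highest closeness.

1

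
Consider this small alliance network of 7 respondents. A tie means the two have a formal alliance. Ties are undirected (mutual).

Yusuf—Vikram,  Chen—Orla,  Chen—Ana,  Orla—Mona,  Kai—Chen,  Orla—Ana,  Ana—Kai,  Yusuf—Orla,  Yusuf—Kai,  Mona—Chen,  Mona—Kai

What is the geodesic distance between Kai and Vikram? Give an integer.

One shortest route is Kai – Yusuf – Vikram, which uses 2 edges, and Kai and Vikram are not directly tied, so nothing shorter exists. So d(Kai,Vikram) = 2.

2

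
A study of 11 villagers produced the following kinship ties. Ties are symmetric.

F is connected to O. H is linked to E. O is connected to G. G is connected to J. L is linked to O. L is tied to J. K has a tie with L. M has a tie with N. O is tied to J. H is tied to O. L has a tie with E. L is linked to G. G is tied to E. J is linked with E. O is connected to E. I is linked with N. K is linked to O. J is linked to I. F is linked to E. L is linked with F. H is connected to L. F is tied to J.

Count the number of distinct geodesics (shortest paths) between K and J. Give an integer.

The shortest distance is 2. The length-2 paths are: K–O–J; K–L–J.
That gives 2 distinct shortest paths.

2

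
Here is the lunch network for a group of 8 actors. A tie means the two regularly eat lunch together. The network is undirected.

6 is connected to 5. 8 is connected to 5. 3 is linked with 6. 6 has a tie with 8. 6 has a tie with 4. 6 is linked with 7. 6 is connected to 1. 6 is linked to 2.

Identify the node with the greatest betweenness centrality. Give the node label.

6

Unnormalized betweenness of each node: 1:0, 2:0, 3:0, 4:0, 5:0, 6:20, 7:0, 8:0.
6 has the largest value, 20, making it the main broker — the node through which the most shortest paths run.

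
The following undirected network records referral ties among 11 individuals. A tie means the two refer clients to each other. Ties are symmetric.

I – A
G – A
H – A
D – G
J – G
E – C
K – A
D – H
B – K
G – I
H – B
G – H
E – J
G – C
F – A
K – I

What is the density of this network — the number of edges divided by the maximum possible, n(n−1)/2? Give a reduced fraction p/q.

16/55

There are 16 edges and 11 nodes, so the maximum possible is C(11,2) = 55.
Density = 16/55.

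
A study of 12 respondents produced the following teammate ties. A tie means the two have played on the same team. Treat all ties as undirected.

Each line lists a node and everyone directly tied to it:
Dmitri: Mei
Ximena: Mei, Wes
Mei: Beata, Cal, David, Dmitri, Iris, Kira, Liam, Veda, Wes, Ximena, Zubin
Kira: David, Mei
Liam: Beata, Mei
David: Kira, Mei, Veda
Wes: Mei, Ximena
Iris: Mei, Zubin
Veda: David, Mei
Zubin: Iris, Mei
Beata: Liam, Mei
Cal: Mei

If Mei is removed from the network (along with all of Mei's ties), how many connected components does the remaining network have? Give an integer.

6

Without Mei, the remaining ties split the others into: {David, Kira, Veda}; {Cal}; {Wes, Ximena}; {Beata, Liam}; {Iris, Zubin}; {Dmitri}.
That's 6 separate components.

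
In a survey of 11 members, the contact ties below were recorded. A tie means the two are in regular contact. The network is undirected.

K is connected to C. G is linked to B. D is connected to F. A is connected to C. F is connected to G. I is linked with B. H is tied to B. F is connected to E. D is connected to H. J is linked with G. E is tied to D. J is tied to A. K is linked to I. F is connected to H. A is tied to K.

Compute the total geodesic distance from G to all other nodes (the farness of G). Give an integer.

Distances from G: A:2, B:1, C:3, D:2, E:2, F:1, H:2, I:2, J:1, K:3.
Sum = 2 + 1 + 3 + 2 + 2 + 1 + 2 + 2 + 1 + 3 = 19.

19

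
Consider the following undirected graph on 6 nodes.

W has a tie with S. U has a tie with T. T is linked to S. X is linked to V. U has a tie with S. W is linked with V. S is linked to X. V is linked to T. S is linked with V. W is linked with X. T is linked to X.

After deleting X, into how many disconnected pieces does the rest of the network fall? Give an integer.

X's neighbors (S, T, V, and W) remain reachable from one another through other ties, so the rest of the network stays in one piece.

1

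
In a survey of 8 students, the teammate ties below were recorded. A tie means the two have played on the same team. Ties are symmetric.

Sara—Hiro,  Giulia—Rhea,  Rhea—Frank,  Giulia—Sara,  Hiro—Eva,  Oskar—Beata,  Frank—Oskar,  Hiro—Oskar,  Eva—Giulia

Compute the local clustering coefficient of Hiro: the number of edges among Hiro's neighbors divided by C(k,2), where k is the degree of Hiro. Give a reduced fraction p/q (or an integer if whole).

0

Hiro's neighbors: Eva, Oskar, and Sara (k = 3).
Possible neighbor pairs: C(3,2) = 3. Edges among them: none → e = 0.
Clustering(Hiro) = 0/3 = 0.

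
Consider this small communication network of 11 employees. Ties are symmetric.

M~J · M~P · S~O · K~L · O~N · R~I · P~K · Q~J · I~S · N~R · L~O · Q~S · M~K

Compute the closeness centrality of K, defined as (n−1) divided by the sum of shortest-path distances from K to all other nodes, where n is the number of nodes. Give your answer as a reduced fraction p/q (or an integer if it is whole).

5/12

Distances from K: I:4, J:2, L:1, M:1, N:3, O:2, P:1, Q:3, R:4, S:3. Sum = 24.
n = 11, so closeness = 10/24 = 5/12.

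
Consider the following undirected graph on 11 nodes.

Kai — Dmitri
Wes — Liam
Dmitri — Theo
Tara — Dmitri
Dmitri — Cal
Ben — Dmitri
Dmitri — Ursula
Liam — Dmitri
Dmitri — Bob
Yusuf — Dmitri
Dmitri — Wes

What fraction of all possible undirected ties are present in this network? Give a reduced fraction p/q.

1/5

There are 11 edges and 11 nodes, so the maximum possible is C(11,2) = 55.
Density = 11/55 = 1/5.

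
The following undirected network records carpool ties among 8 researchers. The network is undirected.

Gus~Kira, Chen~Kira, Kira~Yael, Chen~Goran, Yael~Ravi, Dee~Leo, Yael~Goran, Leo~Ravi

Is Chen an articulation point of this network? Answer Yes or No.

No

Even without Chen, every remaining node can still reach every other (the residual graph is connected), so Chen is not a cut vertex.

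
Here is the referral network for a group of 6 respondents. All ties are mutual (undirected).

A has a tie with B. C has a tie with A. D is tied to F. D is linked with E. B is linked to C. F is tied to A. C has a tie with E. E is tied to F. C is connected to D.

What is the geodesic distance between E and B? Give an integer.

2

One shortest route is E – C – B, which uses 2 edges, and E and B are not directly tied, so nothing shorter exists. So d(E,B) = 2.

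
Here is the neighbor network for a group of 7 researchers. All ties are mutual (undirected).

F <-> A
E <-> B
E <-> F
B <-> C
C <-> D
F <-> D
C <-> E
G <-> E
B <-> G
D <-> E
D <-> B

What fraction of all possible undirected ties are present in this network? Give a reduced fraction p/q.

11/21

There are 11 edges and 7 nodes, so the maximum possible is C(7,2) = 21.
Density = 11/21.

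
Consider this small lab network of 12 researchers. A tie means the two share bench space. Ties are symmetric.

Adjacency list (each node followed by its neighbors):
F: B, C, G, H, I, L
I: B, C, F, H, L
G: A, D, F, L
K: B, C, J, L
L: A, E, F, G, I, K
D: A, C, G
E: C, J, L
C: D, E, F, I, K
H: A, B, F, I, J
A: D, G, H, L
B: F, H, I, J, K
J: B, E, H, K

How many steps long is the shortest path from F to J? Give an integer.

2

One shortest route is F – H – J, which uses 2 edges, and F and J are not directly tied, so nothing shorter exists. So d(F,J) = 2.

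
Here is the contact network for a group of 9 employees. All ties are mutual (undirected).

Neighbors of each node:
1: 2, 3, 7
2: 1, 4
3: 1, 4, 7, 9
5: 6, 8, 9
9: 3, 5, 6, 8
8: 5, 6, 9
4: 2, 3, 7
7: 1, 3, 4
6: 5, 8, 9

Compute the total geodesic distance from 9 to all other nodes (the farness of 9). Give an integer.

13

Distances from 9: 1:2, 2:3, 3:1, 4:2, 5:1, 6:1, 7:2, 8:1.
Sum = 2 + 3 + 1 + 2 + 1 + 1 + 2 + 1 = 13.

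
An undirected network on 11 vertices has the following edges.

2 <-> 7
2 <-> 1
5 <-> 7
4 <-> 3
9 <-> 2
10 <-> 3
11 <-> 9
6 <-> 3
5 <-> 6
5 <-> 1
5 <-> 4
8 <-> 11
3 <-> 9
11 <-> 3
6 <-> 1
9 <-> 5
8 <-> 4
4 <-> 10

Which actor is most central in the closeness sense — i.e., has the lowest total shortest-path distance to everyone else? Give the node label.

5

Farness (sum of distances to all others) for each node — 1:20, 2:20, 3:16, 4:17, 5:15, 6:18, 7:22, 8:22, 9:16, 10:21, 11:19.
The smallest farness is 15, for 5, so 5 has the highest closeness.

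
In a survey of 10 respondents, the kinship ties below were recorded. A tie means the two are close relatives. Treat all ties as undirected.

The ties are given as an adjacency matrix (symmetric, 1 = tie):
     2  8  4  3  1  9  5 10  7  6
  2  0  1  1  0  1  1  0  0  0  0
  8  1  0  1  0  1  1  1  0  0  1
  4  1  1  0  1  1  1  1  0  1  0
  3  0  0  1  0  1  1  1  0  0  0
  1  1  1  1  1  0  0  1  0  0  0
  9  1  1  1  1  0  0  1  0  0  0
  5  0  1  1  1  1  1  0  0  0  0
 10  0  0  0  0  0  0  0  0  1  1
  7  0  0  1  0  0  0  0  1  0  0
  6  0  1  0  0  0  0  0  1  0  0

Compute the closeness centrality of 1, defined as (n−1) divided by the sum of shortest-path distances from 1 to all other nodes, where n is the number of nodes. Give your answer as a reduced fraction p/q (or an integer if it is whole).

Distances from 1: 2:1, 3:1, 4:1, 5:1, 6:2, 7:2, 8:1, 9:2, 10:3. Sum = 14.
n = 10, so closeness = 9/14.

9/14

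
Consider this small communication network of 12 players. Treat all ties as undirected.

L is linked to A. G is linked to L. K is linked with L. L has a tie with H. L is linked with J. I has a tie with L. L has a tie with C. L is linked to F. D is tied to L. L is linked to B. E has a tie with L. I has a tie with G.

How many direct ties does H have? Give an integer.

1

H is directly tied to L. That is 1 neighbor, so the degree of H is 1.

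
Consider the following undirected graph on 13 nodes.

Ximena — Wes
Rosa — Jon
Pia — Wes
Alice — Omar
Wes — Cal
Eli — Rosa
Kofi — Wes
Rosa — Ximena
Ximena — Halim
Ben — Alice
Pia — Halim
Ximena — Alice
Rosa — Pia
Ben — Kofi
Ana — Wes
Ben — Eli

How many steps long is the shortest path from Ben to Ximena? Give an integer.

One shortest route is Ben – Alice – Ximena, which uses 2 edges, and Ben and Ximena are not directly tied, so nothing shorter exists. So d(Ben,Ximena) = 2.

2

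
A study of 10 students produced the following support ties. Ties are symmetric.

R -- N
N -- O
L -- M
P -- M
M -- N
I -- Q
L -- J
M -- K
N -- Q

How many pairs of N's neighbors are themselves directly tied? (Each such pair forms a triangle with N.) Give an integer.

N's neighbors are M, O, Q, and R, but none of them are tied to each other, so no triangle contains N.

0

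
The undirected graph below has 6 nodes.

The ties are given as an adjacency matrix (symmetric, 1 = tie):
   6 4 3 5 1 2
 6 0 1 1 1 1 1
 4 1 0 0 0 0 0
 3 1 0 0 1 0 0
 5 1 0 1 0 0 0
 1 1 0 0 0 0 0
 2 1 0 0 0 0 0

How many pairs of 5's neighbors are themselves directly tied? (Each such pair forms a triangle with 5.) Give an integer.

5's neighbors: 3 and 6.
Neighbor pairs that are themselves tied: 5–3–6. Each forms one triangle with 5, for 1 in total.

1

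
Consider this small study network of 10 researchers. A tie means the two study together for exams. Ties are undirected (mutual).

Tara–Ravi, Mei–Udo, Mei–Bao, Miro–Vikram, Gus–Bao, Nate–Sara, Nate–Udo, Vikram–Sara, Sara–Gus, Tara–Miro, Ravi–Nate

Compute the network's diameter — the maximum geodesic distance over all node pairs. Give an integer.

Eccentricity of each node (its greatest distance to any other): Bao:5, Gus:4, Mei:5, Miro:5, Nate:3, Ravi:4, Sara:3, Tara:5, Udo:4, Vikram:4.
The maximum eccentricity is 5, realized for instance by the pair Bao–Tara via Bao – Gus – Sara – Vikram – Miro – Tara. So the diameter is 5.

5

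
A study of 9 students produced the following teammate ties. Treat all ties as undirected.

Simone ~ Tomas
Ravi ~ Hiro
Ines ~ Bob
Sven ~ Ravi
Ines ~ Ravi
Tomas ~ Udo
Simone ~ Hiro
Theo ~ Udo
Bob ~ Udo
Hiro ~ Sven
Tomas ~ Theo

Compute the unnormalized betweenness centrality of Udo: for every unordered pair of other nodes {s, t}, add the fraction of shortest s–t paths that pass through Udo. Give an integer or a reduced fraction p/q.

11/2

Pairs whose geodesics pass through Udo — Ravi–Theo: 1/2; Ines–Theo: 1; Ines–Tomas: 1; Bob–Theo: 1; Bob–Tomas: 1; Bob–Simone: 1.
All other pairs contribute 0.
Summing the contributions gives betweenness(Udo) = 11/2.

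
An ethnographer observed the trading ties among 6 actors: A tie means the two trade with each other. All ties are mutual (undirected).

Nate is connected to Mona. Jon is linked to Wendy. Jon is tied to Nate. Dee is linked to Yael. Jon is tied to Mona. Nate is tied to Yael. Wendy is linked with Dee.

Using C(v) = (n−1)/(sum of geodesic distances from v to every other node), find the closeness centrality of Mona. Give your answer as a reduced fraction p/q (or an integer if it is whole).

Distances from Mona: Dee:3, Jon:1, Nate:1, Wendy:2, Yael:2. Sum = 9.
n = 6, so closeness = 5/9.

5/9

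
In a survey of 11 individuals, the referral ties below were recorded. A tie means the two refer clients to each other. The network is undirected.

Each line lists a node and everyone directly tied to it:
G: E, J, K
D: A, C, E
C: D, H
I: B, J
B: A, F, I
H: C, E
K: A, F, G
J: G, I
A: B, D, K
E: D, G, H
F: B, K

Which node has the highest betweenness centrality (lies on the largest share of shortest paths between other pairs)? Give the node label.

G

Unnormalized betweenness of each node: A:67/6, B:43/6, C:3/2, D:21/2, E:21/2, F:7/6, G:37/3, H:3/2, I:7/3, J:11/3, K:43/6.
G has the largest value, 37/3, making it the main broker — the node through which the most shortest paths run.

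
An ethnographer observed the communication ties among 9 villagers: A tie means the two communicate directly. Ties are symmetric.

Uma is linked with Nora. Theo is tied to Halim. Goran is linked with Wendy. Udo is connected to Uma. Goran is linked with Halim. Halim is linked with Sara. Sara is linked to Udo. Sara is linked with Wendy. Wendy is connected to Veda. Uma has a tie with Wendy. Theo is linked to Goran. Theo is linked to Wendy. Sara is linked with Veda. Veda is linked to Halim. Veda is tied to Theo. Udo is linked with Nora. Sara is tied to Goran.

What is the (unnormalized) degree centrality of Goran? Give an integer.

4

Goran is directly tied to Halim, Sara, Theo, and Wendy. That is 4 neighbors, so the degree of Goran is 4.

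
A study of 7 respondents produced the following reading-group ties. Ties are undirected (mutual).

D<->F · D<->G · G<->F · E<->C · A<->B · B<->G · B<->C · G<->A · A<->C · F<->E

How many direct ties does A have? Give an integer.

3

A is directly tied to B, C, and G. That is 3 neighbors, so the degree of A is 3.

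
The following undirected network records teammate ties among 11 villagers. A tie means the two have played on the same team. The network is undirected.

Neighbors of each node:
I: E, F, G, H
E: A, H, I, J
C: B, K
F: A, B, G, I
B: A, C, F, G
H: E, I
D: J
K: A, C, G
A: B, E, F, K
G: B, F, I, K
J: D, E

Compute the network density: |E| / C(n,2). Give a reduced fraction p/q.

17/55

There are 17 edges and 11 nodes, so the maximum possible is C(11,2) = 55.
Density = 17/55.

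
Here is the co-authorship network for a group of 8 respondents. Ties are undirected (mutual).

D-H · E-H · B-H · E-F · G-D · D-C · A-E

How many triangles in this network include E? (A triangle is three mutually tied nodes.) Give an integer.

E's neighbors are A, F, and H, but none of them are tied to each other, so no triangle contains E.

0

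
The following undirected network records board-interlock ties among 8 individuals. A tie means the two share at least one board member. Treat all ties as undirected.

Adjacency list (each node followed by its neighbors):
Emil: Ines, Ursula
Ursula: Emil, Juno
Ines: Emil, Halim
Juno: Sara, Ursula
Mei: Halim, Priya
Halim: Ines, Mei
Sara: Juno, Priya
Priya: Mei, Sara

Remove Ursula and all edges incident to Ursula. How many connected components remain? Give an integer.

Ursula's neighbors (Emil and Juno) remain reachable from one another through other ties, so the rest of the network stays in one piece.

1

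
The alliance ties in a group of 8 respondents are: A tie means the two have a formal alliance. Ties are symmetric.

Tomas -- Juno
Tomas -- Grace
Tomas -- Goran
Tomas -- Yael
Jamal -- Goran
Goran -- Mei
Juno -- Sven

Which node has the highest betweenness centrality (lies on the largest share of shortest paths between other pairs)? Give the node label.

Tomas

Unnormalized betweenness of each node: Goran:11, Grace:0, Jamal:0, Juno:6, Mei:0, Sven:0, Tomas:17, Yael:0.
Tomas has the largest value, 17, making it the main broker — the node through which the most shortest paths run.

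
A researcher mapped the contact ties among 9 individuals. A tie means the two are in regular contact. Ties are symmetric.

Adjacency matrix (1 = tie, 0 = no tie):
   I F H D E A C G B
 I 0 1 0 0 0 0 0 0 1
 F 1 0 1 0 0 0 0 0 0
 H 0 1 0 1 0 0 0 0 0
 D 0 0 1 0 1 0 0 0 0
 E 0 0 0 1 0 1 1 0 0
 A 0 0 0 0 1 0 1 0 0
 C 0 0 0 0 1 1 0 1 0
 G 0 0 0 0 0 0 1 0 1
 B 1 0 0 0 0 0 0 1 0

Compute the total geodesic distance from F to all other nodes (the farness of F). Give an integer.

20

Distances from F: A:4, B:2, C:4, D:2, E:3, G:3, H:1, I:1.
Sum = 4 + 2 + 4 + 2 + 3 + 3 + 1 + 1 = 20.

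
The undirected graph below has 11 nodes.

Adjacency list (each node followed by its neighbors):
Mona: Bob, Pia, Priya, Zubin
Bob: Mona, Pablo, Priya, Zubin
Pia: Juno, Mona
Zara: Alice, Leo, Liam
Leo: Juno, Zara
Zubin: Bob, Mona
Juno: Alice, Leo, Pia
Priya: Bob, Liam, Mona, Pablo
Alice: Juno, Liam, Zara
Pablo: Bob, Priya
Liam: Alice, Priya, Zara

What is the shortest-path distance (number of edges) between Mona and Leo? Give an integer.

One shortest route is Mona – Pia – Juno – Leo, which uses 3 edges, and at distance 2 from Mona we only reach {Juno, Liam, Pablo}, which does not include Leo. So d(Mona,Leo) = 3.

3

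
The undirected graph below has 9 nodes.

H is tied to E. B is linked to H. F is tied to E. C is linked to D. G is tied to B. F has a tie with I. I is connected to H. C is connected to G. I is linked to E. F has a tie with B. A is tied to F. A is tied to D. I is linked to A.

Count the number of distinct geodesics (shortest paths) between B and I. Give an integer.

The shortest distance is 2. The length-2 paths are: B–H–I; B–F–I.
That gives 2 distinct shortest paths.

2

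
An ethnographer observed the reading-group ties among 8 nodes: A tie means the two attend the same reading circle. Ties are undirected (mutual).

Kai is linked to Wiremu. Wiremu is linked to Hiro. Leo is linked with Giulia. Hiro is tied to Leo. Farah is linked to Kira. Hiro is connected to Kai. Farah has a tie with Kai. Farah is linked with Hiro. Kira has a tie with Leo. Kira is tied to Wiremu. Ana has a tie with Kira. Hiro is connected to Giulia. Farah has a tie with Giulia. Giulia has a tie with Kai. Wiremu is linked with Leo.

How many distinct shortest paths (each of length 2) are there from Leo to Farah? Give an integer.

The shortest distance is 2. The length-2 paths are: Leo–Kira–Farah; Leo–Hiro–Farah; Leo–Giulia–Farah.
That gives 3 distinct shortest paths.

3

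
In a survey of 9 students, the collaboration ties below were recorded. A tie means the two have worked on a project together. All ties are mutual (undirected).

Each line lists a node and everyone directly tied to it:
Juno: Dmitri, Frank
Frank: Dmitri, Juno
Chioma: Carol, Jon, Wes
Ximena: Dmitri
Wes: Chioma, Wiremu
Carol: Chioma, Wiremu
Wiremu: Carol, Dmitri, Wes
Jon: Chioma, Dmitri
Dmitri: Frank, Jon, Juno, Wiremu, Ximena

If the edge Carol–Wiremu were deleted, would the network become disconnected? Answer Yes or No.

No

Even without that edge, Carol still reaches Wiremu via Carol – Chioma – Wes – Wiremu, so the network stays connected. Not a bridge.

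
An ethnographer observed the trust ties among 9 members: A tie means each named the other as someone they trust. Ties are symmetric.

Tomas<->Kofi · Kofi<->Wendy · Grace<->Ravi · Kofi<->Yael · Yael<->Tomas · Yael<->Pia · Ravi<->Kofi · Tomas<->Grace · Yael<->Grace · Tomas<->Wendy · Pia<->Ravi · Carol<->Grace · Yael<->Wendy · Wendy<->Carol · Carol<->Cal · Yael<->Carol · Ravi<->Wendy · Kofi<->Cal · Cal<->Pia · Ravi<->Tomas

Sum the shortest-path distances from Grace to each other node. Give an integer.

12

Distances from Grace: Cal:2, Carol:1, Kofi:2, Pia:2, Ravi:1, Tomas:1, Wendy:2, Yael:1.
Sum = 2 + 1 + 2 + 2 + 1 + 1 + 2 + 1 = 12.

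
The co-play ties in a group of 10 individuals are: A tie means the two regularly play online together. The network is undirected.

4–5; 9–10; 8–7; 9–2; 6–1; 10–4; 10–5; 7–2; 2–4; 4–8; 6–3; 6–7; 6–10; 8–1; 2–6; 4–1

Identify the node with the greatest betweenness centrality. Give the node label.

Unnormalized betweenness of each node: 1:5/3, 2:31/6, 3:0, 4:23/3, 5:0, 6:35/3, 7:11/6, 8:4/3, 9:1/3, 10:19/3.
6 has the largest value, 35/3, making it the main broker — the node through which the most shortest paths run.

6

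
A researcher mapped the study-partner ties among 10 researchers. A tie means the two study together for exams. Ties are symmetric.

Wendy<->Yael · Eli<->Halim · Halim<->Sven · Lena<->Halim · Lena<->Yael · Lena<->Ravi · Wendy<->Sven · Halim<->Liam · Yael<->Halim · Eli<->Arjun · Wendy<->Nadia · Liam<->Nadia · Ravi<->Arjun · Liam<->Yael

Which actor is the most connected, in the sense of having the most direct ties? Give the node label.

Halim

Degrees — Arjun:2, Eli:2, Halim:5, Lena:3, Liam:3, Nadia:2, Ravi:2, Sven:2, Wendy:3, Yael:4.
The maximum is 5, attained only by Halim.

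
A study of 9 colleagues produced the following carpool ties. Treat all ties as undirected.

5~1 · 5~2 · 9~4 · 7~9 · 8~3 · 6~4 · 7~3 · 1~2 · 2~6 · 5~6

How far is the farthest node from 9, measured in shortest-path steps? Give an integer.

Distances from 9: 1:4, 2:3, 3:2, 4:1, 5:3, 6:2, 7:1, 8:3.
The largest is 4 (to 1), so the eccentricity of 9 is 4.

4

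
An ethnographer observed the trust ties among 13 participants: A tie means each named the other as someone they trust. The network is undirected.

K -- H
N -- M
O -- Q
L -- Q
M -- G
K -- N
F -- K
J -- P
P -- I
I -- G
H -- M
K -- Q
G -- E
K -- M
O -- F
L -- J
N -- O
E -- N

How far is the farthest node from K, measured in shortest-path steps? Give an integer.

4

Distances from K: E:2, F:1, G:2, H:1, I:3, J:3, L:2, M:1, N:1, O:2, P:4, Q:1.
The largest is 4 (to P), so the eccentricity of K is 4.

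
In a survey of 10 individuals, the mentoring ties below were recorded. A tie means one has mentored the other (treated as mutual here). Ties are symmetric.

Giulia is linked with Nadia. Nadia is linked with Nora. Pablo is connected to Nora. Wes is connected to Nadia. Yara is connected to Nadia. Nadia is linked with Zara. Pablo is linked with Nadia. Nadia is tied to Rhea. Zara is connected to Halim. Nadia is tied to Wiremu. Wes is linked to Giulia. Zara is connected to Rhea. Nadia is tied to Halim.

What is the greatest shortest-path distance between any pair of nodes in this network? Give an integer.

Eccentricity of each node (its greatest distance to any other): Giulia:2, Halim:2, Nadia:1, Nora:2, Pablo:2, Rhea:2, Wes:2, Wiremu:2, Yara:2, Zara:2.
The maximum eccentricity is 2, realized for instance by the pair Wes–Wiremu via Wes – Nadia – Wiremu. So the diameter is 2.

2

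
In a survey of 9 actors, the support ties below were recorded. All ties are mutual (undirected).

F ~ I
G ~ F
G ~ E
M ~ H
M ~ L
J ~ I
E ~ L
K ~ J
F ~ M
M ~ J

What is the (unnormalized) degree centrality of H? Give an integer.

H is directly tied to M. That is 1 neighbor, so the degree of H is 1.

1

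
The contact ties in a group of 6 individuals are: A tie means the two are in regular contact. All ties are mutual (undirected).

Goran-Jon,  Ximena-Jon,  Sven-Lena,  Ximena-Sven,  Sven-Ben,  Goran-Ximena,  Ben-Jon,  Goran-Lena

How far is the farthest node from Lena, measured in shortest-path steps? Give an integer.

2

Distances from Lena: Ben:2, Goran:1, Jon:2, Sven:1, Ximena:2.
The largest is 2 (to Ximena, Ben, and Jon), so the eccentricity of Lena is 2.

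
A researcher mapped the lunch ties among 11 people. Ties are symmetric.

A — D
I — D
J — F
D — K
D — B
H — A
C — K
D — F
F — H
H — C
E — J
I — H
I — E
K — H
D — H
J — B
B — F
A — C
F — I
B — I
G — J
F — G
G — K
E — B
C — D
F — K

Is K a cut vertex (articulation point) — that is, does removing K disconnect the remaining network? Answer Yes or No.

Even without K, every remaining node can still reach every other (the residual graph is connected), so K is not a cut vertex.

No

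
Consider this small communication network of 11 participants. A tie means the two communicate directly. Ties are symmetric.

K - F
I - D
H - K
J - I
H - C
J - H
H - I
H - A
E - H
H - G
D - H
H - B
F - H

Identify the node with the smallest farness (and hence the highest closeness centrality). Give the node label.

H

Farness (sum of distances to all others) for each node — A:19, B:19, C:19, D:18, E:19, F:18, G:19, H:10, I:17, J:18, K:18.
The smallest farness is 10, for H, so H has the highest closeness.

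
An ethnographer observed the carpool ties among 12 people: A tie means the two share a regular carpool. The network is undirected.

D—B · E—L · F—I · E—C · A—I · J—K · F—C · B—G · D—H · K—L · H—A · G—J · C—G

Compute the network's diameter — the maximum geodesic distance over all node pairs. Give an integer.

Eccentricity of each node (its greatest distance to any other): A:6, B:4, C:4, D:5, E:5, F:4, G:4, H:6, I:5, J:5, K:6, L:6.
The maximum eccentricity is 6, realized for instance by the pair L–H via L – E – C – F – I – A – H. So the diameter is 6.

6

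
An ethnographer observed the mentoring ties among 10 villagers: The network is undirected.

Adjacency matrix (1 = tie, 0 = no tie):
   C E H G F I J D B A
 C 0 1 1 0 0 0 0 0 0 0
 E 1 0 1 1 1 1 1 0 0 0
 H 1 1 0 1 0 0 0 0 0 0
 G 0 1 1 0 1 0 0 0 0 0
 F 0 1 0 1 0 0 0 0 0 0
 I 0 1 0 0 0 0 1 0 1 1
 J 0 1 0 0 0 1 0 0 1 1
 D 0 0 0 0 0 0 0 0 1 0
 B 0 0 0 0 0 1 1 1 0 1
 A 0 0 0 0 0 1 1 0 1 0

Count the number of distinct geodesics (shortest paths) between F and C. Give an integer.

The shortest distance is 2, and the only length-2 path is F–E–C. So there is exactly 1 shortest path.

1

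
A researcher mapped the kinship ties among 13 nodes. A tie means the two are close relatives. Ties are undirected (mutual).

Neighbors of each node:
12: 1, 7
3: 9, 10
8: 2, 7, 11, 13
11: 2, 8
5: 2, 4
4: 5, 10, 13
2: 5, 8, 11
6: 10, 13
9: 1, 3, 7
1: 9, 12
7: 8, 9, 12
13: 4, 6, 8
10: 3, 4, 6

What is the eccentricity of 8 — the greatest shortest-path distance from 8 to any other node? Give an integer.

3

Distances from 8: 1:3, 2:1, 3:3, 4:2, 5:2, 6:2, 7:1, 9:2, 10:3, 11:1, 12:2, 13:1.
The largest is 3 (to 3, 1, and 10), so the eccentricity of 8 is 3.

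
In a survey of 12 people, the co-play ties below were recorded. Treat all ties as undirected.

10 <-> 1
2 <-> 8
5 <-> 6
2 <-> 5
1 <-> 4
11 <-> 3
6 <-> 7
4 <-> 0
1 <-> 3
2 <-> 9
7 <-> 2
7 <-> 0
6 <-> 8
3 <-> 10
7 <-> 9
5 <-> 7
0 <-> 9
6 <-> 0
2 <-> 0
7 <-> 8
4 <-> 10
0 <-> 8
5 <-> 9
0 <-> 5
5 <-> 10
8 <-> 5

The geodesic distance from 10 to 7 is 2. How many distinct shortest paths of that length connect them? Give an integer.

The shortest distance is 2, and the only length-2 path is 10–5–7. So there is exactly 1 shortest path.

1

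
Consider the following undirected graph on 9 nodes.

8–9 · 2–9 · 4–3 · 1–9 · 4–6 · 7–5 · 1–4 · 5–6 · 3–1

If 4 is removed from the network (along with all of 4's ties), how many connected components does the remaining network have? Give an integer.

Without 4, the remaining ties split the others into: {5, 6, 7}; {1, 2, 3, 8, 9}.
That's 2 separate components.

2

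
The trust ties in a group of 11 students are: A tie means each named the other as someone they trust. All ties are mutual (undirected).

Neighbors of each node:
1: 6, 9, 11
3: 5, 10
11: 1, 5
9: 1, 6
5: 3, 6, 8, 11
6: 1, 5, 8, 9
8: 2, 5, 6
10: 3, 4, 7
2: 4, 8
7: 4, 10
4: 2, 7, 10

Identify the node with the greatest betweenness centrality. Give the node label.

5

Unnormalized betweenness of each node: 1:3/2, 2:47/6, 3:61/6, 4:16/3, 5:97/6, 6:73/6, 7:0, 8:65/6, 9:0, 10:43/6, 11:11/6.
5 has the largest value, 97/6, making it the main broker — the node through which the most shortest paths run.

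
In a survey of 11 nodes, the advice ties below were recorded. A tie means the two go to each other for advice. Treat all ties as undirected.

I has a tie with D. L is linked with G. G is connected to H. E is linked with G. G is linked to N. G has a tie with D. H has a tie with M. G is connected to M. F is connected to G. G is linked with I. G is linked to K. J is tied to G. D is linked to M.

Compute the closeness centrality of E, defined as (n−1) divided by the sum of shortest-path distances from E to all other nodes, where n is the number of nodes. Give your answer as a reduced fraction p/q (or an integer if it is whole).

10/19

Distances from E: D:2, F:2, G:1, H:2, I:2, J:2, K:2, L:2, M:2, N:2. Sum = 19.
n = 11, so closeness = 10/19.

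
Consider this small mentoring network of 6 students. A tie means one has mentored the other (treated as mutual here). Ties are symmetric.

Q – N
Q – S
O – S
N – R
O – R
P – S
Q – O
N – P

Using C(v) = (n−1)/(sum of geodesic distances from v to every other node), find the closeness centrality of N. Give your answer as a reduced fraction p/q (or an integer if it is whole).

5/7

Distances from N: O:2, P:1, Q:1, R:1, S:2. Sum = 7.
n = 6, so closeness = 5/7.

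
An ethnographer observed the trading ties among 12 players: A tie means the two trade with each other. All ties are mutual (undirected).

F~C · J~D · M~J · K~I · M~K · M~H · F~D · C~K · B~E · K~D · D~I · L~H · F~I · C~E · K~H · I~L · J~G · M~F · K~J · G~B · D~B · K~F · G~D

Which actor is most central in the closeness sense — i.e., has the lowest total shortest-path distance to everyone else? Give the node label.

Farness (sum of distances to all others) for each node — B:22, C:21, D:16, E:26, F:17, G:22, H:22, I:19, J:20, K:15, L:26, M:20.
The smallest farness is 15, for K, so K has the highest closeness.

K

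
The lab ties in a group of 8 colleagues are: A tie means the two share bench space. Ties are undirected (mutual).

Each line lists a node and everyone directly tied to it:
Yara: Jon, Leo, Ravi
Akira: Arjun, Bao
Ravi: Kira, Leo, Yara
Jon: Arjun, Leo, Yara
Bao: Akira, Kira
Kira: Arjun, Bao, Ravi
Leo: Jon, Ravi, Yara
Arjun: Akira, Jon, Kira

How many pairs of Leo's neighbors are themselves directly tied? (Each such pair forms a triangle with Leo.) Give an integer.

Leo's neighbors: Jon, Ravi, and Yara.
Neighbor pairs that are themselves tied: Leo–Jon–Yara; Leo–Ravi–Yara. Each forms one triangle with Leo, for 2 in total.

2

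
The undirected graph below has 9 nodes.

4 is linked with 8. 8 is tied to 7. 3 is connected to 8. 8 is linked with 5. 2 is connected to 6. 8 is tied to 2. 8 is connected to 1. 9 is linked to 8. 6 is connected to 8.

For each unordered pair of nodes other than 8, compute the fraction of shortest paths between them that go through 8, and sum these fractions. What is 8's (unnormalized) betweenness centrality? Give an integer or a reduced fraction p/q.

27

Pairs whose geodesics pass through 8 — 5–6: 1; 5–4: 1; 5–9: 1; 5–7: 1; 5–2: 1; 5–3: 1; 5–1: 1; 6–4: 1; 6–9: 1; 6–7: 1; 6–3: 1; 6–1: 1; 4–9: 1; 4–7: 1 … (+13 more pairs).
All other pairs contribute 0.
Summing the contributions gives betweenness(8) = 27.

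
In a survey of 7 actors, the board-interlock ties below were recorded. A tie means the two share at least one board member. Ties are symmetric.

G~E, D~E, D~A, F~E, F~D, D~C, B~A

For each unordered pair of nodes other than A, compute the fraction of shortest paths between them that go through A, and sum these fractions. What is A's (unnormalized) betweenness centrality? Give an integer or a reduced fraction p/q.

Pairs whose geodesics pass through A — E–B: 1; B–C: 1; B–D: 1; B–F: 1; B–G: 1.
All other pairs contribute 0.
Summing the contributions gives betweenness(A) = 5.

5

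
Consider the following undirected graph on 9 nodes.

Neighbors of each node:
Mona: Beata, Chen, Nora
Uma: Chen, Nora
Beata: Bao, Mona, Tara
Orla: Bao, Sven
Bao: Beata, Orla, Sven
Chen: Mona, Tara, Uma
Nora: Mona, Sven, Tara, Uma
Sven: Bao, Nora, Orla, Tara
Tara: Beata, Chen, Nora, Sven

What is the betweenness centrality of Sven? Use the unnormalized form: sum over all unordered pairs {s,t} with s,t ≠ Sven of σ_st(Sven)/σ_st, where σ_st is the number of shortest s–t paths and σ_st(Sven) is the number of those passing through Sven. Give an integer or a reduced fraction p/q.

Pairs whose geodesics pass through Sven — Orla–Mona: 1/2; Orla–Uma: 1; Orla–Chen: 1; Orla–Nora: 1; Orla–Tara: 1; Bao–Uma: 1; Bao–Chen: 1/3; Bao–Nora: 1; Bao–Tara: 1/2.
All other pairs contribute 0.
Summing the contributions gives betweenness(Sven) = 22/3.

22/3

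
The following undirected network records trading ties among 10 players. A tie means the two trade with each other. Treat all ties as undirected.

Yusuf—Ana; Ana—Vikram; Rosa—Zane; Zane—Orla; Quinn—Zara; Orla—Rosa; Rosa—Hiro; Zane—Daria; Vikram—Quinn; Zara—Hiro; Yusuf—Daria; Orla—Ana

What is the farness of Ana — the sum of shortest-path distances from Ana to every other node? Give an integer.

17

Distances from Ana: Daria:2, Hiro:3, Orla:1, Quinn:2, Rosa:2, Vikram:1, Yusuf:1, Zane:2, Zara:3.
Sum = 2 + 3 + 1 + 2 + 2 + 1 + 1 + 2 + 3 = 17.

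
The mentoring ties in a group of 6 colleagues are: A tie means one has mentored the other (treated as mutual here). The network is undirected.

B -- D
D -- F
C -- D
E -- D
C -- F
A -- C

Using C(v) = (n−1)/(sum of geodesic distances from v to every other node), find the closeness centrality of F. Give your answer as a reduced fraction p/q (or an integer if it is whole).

Distances from F: A:2, B:2, C:1, D:1, E:2. Sum = 8.
n = 6, so closeness = 5/8.

5/8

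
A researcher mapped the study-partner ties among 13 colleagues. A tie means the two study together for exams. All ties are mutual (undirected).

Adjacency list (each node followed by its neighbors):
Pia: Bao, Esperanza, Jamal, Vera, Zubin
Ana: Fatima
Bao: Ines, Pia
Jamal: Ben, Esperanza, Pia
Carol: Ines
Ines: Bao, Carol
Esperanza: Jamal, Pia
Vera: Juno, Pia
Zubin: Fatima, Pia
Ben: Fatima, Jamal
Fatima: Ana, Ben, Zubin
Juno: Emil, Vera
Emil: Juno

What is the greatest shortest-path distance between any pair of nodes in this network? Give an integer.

Eccentricity of each node (its greatest distance to any other): Ana:6, Bao:4, Ben:5, Carol:6, Emil:6, Esperanza:4, Fatima:5, Ines:5, Jamal:4, Juno:5, Pia:3, Vera:4, Zubin:4.
The maximum eccentricity is 6, realized for instance by the pair Ana–Emil via Ana – Fatima – Zubin – Pia – Vera – Juno – Emil. So the diameter is 6.

6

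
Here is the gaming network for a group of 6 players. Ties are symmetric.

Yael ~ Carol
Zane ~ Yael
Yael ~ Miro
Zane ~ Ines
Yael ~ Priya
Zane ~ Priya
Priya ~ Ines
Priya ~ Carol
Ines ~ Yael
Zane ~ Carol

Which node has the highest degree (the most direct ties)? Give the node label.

Yael

Degrees — Carol:3, Ines:3, Miro:1, Priya:4, Yael:5, Zane:4.
The maximum is 5, attained only by Yael.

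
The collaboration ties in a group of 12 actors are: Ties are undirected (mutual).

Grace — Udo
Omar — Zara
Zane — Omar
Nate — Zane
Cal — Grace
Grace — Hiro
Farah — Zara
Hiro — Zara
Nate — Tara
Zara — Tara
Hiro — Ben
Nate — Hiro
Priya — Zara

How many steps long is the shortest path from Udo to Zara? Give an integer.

3

One shortest route is Udo – Grace – Hiro – Zara, which uses 3 edges, and at distance 2 from Udo we only reach {Cal, Hiro}, which does not include Zara. So d(Udo,Zara) = 3.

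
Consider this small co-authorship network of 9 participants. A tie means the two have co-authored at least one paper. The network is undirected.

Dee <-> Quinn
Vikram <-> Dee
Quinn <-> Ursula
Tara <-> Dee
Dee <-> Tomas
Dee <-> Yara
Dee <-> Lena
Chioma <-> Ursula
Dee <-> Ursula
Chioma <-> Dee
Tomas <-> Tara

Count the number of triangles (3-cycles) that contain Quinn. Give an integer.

Quinn's neighbors: Dee and Ursula.
Neighbor pairs that are themselves tied: Quinn–Dee–Ursula. Each forms one triangle with Quinn, for 1 in total.

1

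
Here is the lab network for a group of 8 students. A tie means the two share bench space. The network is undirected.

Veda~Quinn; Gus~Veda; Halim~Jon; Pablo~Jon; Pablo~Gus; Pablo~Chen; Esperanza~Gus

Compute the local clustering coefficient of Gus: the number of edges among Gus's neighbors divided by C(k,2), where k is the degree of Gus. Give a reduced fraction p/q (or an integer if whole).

Gus's neighbors: Esperanza, Pablo, and Veda (k = 3).
Possible neighbor pairs: C(3,2) = 3. Edges among them: none → e = 0.
Clustering(Gus) = 0/3 = 0.

0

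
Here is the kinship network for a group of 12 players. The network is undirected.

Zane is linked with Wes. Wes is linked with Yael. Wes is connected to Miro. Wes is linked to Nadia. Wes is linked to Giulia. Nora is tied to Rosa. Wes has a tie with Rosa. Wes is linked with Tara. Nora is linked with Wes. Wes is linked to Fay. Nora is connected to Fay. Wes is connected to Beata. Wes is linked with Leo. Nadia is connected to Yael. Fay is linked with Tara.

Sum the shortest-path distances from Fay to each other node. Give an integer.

19

Distances from Fay: Beata:2, Giulia:2, Leo:2, Miro:2, Nadia:2, Nora:1, Rosa:2, Tara:1, Wes:1, Yael:2, Zane:2.
Sum = 2 + 2 + 2 + 2 + 2 + 1 + 2 + 1 + 1 + 2 + 2 = 19.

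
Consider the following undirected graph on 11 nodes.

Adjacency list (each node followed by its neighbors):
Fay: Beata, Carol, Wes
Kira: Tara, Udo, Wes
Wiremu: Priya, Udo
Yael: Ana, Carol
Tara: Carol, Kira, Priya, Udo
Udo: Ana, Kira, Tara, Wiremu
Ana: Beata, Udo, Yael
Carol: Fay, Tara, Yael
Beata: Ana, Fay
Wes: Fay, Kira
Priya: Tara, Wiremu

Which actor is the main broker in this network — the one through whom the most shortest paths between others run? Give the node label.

Udo

Unnormalized betweenness of each node: Ana:31/4, Beata:25/12, Carol:49/6, Fay:35/6, Kira:61/12, Priya:5/4, Tara:11, Udo:149/12, Wes:25/12, Wiremu:4/3, Yael:1.
Udo has the largest value, 149/12, making it the main broker — the node through which the most shortest paths run.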